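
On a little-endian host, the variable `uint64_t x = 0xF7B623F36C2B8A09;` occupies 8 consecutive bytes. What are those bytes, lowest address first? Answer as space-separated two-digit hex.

Split into bytes (most-significant first): F7 B6 23 F3 6C 2B 8A 09.
Little-endian stores the least-significant byte at the lowest address.
So at ascending addresses the bytes are 09 8A 2B 6C F3 23 B6 F7.

09 8A 2B 6C F3 23 B6 F7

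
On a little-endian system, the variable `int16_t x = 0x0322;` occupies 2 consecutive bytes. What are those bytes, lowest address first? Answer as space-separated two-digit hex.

22 03

Split into bytes (most-significant first): 03 22.
In little-endian order the low byte comes first in memory.
So at ascending addresses the bytes are 22 03.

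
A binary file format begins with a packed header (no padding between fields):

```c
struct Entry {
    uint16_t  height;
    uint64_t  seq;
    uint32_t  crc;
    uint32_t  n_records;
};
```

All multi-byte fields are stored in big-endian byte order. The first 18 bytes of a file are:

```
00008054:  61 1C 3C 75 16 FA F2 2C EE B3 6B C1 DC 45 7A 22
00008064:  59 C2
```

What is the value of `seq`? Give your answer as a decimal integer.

4356413481611488947

`seq` follows `height` (2 bytes), so it starts at byte offset 2 and occupies 8 bytes.
Bytes at offsets 2..9: 3C 75 16 FA F2 2C EE B3.
In big-endian order the high byte comes first in memory.
The bytes are already most-significant first: 0x3C7516FAF22CEEB3.
0x3C7516FAF22CEEB3 = 4356413481611488947.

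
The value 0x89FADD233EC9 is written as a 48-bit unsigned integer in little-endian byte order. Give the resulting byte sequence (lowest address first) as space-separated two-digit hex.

Split into bytes (most-significant first): 89 FA DD 23 3E C9.
Little-endian: lowest address holds the least-significant byte.
So at ascending addresses the bytes are C9 3E 23 DD FA 89.

C9 3E 23 DD FA 89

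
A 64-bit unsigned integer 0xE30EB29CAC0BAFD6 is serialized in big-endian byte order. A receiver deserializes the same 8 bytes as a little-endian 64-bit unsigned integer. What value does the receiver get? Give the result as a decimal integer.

Stored big-endian, the bytes at ascending addresses are E3 0E B2 9C AC 0B AF D6.
Read back as little-endian, the first byte is least significant, giving 0xD6AF0BAC9CB20EE3.
0xD6AF0BAC9CB20EE3 = 15469596081032138467.

15469596081032138467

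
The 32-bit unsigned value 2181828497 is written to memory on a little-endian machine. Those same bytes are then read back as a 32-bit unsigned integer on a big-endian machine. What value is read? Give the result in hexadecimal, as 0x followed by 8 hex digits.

2181828497 in 32-bit hexadecimal is 0x820C0F91.
Stored little-endian, the bytes at ascending addresses are 91 0F 0C 82.
Read back as big-endian, the last byte is least significant, giving 0x910F0C82.

0x910F0C82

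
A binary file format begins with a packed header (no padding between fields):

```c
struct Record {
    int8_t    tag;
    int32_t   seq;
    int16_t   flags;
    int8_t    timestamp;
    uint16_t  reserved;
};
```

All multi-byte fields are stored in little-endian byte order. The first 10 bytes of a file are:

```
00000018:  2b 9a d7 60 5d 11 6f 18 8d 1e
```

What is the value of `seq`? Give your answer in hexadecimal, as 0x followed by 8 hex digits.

0x5D60D79A

`seq` follows `tag` (1 byte), so it starts at byte offset 1 and occupies 4 bytes.
Bytes at offsets 1..4: 9A D7 60 5D.
In little-endian order the low byte comes first in memory.
Reassemble most-significant byte first: 5D 60 D7 9A → 0x5D60D79A.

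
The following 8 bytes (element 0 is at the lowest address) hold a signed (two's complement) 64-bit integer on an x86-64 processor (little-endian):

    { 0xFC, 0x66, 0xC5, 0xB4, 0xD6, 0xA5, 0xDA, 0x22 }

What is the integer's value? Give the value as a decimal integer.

Little-endian stores the least-significant byte at the lowest address.
Reassemble most-significant byte first: 22 DA A5 D6 B4 C5 66 FC → 0x22DAA5D6B4C566FC.
0x22DAA5D6B4C566FC = 2511502083786893052.

2511502083786893052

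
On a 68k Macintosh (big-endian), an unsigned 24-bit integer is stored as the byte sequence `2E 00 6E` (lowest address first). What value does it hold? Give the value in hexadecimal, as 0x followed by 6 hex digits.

In big-endian order the high byte comes first in memory.
The bytes are already most-significant first: 0x2E006E.

0x2E006E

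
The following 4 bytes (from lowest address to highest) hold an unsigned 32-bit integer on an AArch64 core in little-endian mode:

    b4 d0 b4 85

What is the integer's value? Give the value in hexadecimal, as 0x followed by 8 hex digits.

Little-endian: lowest address holds the least-significant byte.
Reassemble most-significant byte first: 85 B4 D0 B4 → 0x85B4D0B4.

0x85B4D0B4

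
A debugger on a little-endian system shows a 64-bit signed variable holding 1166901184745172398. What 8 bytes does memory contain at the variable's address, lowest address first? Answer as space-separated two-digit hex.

AE ED B7 EC 71 AA 31 10

1166901184745172398 in hexadecimal, padded to 64 bits, is 0x1031AA71ECB7EDAE.
Split into bytes (most-significant first): 10 31 AA 71 EC B7 ED AE.
Little-endian: lowest address holds the least-significant byte.
So at ascending addresses the bytes are AE ED B7 EC 71 AA 31 10.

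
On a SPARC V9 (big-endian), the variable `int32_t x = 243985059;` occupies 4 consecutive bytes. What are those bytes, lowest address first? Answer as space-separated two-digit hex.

0E 8A EA A3

243985059 in hexadecimal, padded to 32 bits, is 0x0E8AEAA3.
Split into bytes (most-significant first): 0E 8A EA A3.
Big-endian stores the most-significant byte at the lowest address.
So the memory order matches the most-significant-first order: 0E 8A EA A3.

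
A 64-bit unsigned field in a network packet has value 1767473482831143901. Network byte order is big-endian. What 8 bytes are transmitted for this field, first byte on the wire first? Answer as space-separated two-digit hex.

1767473482831143901 in hexadecimal, padded to 64 bits, is 0x188753C4A612A3DD.
Split into bytes (most-significant first): 18 87 53 C4 A6 12 A3 DD.
In big-endian order the high byte comes first in memory.
So the memory order matches the most-significant-first order: 18 87 53 C4 A6 12 A3 DD.

18 87 53 C4 A6 12 A3 DD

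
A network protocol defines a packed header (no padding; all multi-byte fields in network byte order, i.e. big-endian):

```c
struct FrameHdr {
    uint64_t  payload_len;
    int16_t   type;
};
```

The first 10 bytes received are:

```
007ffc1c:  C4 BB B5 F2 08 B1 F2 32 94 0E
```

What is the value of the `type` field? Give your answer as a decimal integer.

-27634

`type` follows `payload_len` (8 bytes), so it starts at byte offset 8 and occupies 2 bytes.
Bytes at offsets 8..9: 94 0E.
In big-endian order the high byte comes first in memory.
The bytes are already most-significant first: 0x940E.
Top bit is set, so as a signed 16-bit value this is 0x940E − 2^16 = -27634.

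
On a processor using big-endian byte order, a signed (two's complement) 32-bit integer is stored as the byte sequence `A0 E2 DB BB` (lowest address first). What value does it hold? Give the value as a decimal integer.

Big-endian stores the most-significant byte at the lowest address.
The bytes are already most-significant first: 0xA0E2DBBB.
Top bit is set, so as a signed 32-bit value this is 0xA0E2DBBB − 2^32 = -1595745349.

-1595745349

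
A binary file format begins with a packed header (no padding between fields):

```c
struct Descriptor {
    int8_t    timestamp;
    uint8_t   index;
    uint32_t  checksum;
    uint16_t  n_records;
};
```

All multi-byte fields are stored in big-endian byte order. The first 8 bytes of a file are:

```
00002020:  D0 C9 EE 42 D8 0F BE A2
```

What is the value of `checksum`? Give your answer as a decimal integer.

`checksum` follows `timestamp` (1 B), `index` (1 B), so it starts at offset 1 + 1 = 2 and occupies 4 bytes.
Bytes at offsets 2..5: EE 42 D8 0F.
Big-endian: lowest address holds the most-significant byte.
The bytes are already most-significant first: 0xEE42D80F.
0xEE42D80F = 3997358095.

3997358095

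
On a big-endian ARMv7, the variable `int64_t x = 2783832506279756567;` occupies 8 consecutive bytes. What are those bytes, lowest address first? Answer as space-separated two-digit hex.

2783832506279756567 in hexadecimal, padded to 64 bits, is 0x26A228EA42FD8317.
Split into bytes (most-significant first): 26 A2 28 EA 42 FD 83 17.
In big-endian order the high byte comes first in memory.
So the memory order matches the most-significant-first order: 26 A2 28 EA 42 FD 83 17.

26 A2 28 EA 42 FD 83 17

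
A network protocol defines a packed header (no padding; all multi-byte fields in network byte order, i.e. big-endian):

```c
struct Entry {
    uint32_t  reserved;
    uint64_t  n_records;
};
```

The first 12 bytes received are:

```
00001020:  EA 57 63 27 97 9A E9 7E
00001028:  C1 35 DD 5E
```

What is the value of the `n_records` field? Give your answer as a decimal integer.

10924300576757243230

`n_records` follows `reserved` (4 bytes), so it starts at byte offset 4 and occupies 8 bytes.
Bytes at offsets 4..11: 97 9A E9 7E C1 35 DD 5E.
Big-endian: lowest address holds the most-significant byte.
The bytes are already most-significant first: 0x979AE97EC135DD5E.
0x979AE97EC135DD5E = 10924300576757243230.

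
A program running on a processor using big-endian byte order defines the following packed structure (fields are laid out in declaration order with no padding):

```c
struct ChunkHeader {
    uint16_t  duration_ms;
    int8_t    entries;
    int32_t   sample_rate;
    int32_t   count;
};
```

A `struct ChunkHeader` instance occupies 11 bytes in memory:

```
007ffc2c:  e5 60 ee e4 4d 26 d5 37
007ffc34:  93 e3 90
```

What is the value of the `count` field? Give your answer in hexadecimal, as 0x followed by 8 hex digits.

0x3793E390

`count` follows `duration_ms` (2 B), `entries` (1 B), `sample_rate` (4 B), so it starts at offset 2 + 1 + 4 = 7 and occupies 4 bytes.
Bytes at offsets 7..10: 37 93 E3 90.
In big-endian order the high byte comes first in memory.
The bytes are already most-significant first: 0x3793E390.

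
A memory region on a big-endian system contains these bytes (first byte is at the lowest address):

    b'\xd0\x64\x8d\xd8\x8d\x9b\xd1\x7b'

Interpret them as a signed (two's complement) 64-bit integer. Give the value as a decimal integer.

Big-endian: lowest address holds the most-significant byte.
The bytes are already most-significant first: 0xD0648DD88D9BD17B.
Top bit is set, so as a signed 64-bit value this is 0xD0648DD88D9BD17B − 2^64 = -3430461054921223813.

-3430461054921223813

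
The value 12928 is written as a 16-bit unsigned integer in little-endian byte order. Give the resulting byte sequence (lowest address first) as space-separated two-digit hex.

80 32

12928 in hexadecimal, padded to 16 bits, is 0x3280.
Split into bytes (most-significant first): 32 80.
Little-endian: lowest address holds the least-significant byte.
So at ascending addresses the bytes are 80 32.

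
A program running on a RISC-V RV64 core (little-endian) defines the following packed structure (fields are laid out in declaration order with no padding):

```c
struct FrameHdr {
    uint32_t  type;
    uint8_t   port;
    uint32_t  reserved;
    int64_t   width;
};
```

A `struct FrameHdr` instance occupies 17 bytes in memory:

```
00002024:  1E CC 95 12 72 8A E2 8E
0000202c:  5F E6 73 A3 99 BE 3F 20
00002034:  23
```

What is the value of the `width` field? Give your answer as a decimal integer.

`width` follows `type` (4 B), `port` (1 B), `reserved` (4 B), so it starts at offset 4 + 1 + 4 = 9 and occupies 8 bytes.
Bytes at offsets 9..16: E6 73 A3 99 BE 3F 20 23.
Little-endian stores the least-significant byte at the lowest address.
Reassemble most-significant byte first: 23 20 3F BE 99 A3 73 E6 → 0x23203FBE99A373E6.
0x23203FBE99A373E6 = 2531093078436180966.

2531093078436180966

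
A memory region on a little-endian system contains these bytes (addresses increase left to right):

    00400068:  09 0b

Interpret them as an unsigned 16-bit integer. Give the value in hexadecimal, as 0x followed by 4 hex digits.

Little-endian: lowest address holds the least-significant byte.
Reassemble most-significant byte first: 0B 09 → 0x0B09.

0x0B09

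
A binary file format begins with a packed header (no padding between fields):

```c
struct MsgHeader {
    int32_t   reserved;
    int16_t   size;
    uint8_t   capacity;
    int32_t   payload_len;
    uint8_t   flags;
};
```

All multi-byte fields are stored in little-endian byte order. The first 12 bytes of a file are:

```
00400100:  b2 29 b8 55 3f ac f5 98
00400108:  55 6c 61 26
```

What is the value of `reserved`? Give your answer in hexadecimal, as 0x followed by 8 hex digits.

`reserved` is the first field, at byte offset 0, occupying 4 bytes.
Bytes at offsets 0..3: B2 29 B8 55.
Little-endian stores the least-significant byte at the lowest address.
Reassemble most-significant byte first: 55 B8 29 B2 → 0x55B829B2.

0x55B829B2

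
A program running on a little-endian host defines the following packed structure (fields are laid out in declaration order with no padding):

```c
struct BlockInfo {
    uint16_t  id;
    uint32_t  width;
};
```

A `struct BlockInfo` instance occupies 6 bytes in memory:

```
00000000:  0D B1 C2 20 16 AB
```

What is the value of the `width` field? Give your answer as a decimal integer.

`width` follows `id` (2 bytes), so it starts at byte offset 2 and occupies 4 bytes.
Bytes at offsets 2..5: C2 20 16 AB.
In little-endian order the low byte comes first in memory.
Reassemble most-significant byte first: AB 16 20 C2 → 0xAB1620C2.
0xAB1620C2 = 2870354114.

2870354114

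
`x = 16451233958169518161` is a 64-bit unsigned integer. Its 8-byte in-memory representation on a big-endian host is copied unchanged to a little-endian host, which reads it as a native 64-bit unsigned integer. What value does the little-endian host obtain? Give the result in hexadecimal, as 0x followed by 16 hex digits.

0x51A089611F864EE4

16451233958169518161 in 64-bit hexadecimal is 0xE44E861F6189A051.
Stored big-endian, the bytes at ascending addresses are E4 4E 86 1F 61 89 A0 51.
Read back as little-endian, the first byte is least significant, giving 0x51A089611F864EE4.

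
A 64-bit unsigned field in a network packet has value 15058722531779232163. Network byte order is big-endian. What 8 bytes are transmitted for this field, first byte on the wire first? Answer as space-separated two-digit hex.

D0 FB 54 5B AD DF 41 A3

15058722531779232163 in hexadecimal, padded to 64 bits, is 0xD0FB545BADDF41A3.
Split into bytes (most-significant first): D0 FB 54 5B AD DF 41 A3.
Big-endian stores the most-significant byte at the lowest address.
So the memory order matches the most-significant-first order: D0 FB 54 5B AD DF 41 A3.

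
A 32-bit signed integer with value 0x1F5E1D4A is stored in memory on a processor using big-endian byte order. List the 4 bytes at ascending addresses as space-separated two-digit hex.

1F 5E 1D 4A

Split into bytes (most-significant first): 1F 5E 1D 4A.
Big-endian stores the most-significant byte at the lowest address.
So the memory order matches the most-significant-first order: 1F 5E 1D 4A.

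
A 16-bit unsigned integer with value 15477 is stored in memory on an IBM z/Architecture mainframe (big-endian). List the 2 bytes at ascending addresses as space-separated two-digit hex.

3C 75

15477 in hexadecimal, padded to 16 bits, is 0x3C75.
Split into bytes (most-significant first): 3C 75.
Big-endian: lowest address holds the most-significant byte.
So the memory order matches the most-significant-first order: 3C 75.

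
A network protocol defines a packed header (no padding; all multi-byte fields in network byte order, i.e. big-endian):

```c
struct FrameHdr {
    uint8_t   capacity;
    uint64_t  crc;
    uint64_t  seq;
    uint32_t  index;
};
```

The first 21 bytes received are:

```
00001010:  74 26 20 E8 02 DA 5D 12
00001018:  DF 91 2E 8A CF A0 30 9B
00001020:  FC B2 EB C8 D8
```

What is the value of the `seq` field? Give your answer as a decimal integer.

`seq` follows `capacity` (1 B), `crc` (8 B), so it starts at offset 1 + 8 = 9 and occupies 8 bytes.
Bytes at offsets 9..16: 91 2E 8A CF A0 30 9B FC.
Big-endian stores the most-significant byte at the lowest address.
The bytes are already most-significant first: 0x912E8ACFA0309BFC.
0x912E8ACFA0309BFC = 10461451608778644476.

10461451608778644476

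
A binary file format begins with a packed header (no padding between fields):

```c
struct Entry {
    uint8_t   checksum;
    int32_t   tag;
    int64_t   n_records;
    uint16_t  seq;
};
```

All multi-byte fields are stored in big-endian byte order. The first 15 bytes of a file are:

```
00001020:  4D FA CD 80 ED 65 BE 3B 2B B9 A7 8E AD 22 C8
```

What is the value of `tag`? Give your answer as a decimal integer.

`tag` follows `checksum` (1 byte), so it starts at byte offset 1 and occupies 4 bytes.
Bytes at offsets 1..4: FA CD 80 ED.
Big-endian stores the most-significant byte at the lowest address.
The bytes are already most-significant first: 0xFACD80ED.
Top bit is set, so as a signed 32-bit value this is 0xFACD80ED − 2^32 = -87195411.

-87195411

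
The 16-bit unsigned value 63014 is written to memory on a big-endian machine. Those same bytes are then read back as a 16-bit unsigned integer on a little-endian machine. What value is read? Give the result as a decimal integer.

63014 in 16-bit hexadecimal is 0xF626.
Stored big-endian, the bytes at ascending addresses are F6 26.
Read back as little-endian, the first byte is least significant, giving 0x26F6.
0x26F6 = 9974.

9974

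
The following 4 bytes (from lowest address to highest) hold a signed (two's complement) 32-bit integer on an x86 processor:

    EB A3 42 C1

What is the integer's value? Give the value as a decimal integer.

-1052597269

Little-endian: lowest address holds the least-significant byte.
Reassemble most-significant byte first: C1 42 A3 EB → 0xC142A3EB.
Top bit is set, so as a signed 32-bit value this is 0xC142A3EB − 2^32 = -1052597269.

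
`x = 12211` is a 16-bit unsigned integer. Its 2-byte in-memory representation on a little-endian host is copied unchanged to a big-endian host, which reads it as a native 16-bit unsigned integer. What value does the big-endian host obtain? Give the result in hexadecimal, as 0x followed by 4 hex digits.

12211 in 16-bit hexadecimal is 0x2FB3.
Stored little-endian, the bytes at ascending addresses are B3 2F.
Read back as big-endian, the last byte is least significant, giving 0xB32F.

0xB32F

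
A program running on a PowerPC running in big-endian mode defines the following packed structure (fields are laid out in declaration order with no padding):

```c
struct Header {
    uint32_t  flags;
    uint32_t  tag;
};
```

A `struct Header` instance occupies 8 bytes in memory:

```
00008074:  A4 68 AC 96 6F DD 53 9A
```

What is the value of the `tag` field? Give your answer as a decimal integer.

`tag` follows `flags` (4 bytes), so it starts at byte offset 4 and occupies 4 bytes.
Bytes at offsets 4..7: 6F DD 53 9A.
In big-endian order the high byte comes first in memory.
The bytes are already most-significant first: 0x6FDD539A.
0x6FDD539A = 1876775834.

1876775834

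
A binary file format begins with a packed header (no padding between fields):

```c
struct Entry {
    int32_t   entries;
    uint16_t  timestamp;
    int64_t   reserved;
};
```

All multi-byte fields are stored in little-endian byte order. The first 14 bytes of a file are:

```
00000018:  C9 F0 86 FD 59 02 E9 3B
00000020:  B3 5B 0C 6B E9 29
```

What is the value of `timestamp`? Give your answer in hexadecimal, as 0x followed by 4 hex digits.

`timestamp` follows `entries` (4 bytes), so it starts at byte offset 4 and occupies 2 bytes.
Bytes at offsets 4..5: 59 02.
In little-endian order the low byte comes first in memory.
Reassemble most-significant byte first: 02 59 → 0x0259.

0x0259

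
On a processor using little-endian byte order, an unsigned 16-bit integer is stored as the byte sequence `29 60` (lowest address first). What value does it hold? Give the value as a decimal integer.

In little-endian order the low byte comes first in memory.
Reassemble most-significant byte first: 60 29 → 0x6029.
0x6029 = 24617.

24617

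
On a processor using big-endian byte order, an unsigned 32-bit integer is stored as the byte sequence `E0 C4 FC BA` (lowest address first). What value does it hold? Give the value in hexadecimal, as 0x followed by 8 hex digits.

Big-endian: lowest address holds the most-significant byte.
The bytes are already most-significant first: 0xE0C4FCBA.

0xE0C4FCBA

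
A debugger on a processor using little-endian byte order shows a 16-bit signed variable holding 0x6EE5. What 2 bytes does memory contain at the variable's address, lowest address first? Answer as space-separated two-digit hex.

E5 6E

Split into bytes (most-significant first): 6E E5.
In little-endian order the low byte comes first in memory.
So at ascending addresses the bytes are E5 6E.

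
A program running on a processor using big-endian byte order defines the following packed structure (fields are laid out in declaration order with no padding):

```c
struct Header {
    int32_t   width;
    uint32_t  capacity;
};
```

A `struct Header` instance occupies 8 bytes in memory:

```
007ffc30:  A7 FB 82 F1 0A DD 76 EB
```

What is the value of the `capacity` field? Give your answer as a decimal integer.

`capacity` follows `width` (4 bytes), so it starts at byte offset 4 and occupies 4 bytes.
Bytes at offsets 4..7: 0A DD 76 EB.
Big-endian: lowest address holds the most-significant byte.
The bytes are already most-significant first: 0x0ADD76EB.
0x0ADD76EB = 182286059.

182286059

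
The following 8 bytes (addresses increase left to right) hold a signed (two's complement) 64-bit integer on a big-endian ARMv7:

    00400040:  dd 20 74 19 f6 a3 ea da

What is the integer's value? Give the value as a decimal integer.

-2512880937211794726

Big-endian: lowest address holds the most-significant byte.
The bytes are already most-significant first: 0xDD207419F6A3EADA.
Top bit is set, so as a signed 64-bit value this is 0xDD207419F6A3EADA − 2^64 = -2512880937211794726.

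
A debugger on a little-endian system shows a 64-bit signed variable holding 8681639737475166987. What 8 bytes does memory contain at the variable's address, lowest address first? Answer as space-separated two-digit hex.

8681639737475166987 in hexadecimal, padded to 64 bits, is 0x787B61580C1F730B.
Split into bytes (most-significant first): 78 7B 61 58 0C 1F 73 0B.
Little-endian stores the least-significant byte at the lowest address.
So at ascending addresses the bytes are 0B 73 1F 0C 58 61 7B 78.

0B 73 1F 0C 58 61 7B 78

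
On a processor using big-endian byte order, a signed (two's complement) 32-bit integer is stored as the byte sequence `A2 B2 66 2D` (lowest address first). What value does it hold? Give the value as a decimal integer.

Big-endian: lowest address holds the most-significant byte.
The bytes are already most-significant first: 0xA2B2662D.
Top bit is set, so as a signed 32-bit value this is 0xA2B2662D − 2^32 = -1565366739.

-1565366739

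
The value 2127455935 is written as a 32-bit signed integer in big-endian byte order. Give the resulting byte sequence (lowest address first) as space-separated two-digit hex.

7E CE 66 BF

2127455935 in hexadecimal, padded to 32 bits, is 0x7ECE66BF.
Split into bytes (most-significant first): 7E CE 66 BF.
Big-endian stores the most-significant byte at the lowest address.
So the memory order matches the most-significant-first order: 7E CE 66 BF.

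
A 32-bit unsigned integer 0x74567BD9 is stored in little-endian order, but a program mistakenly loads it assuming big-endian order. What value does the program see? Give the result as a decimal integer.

Stored little-endian, the bytes at ascending addresses are D9 7B 56 74.
Read back as big-endian, the last byte is least significant, giving 0xD97B5674.
0xD97B5674 = 3648738932.

3648738932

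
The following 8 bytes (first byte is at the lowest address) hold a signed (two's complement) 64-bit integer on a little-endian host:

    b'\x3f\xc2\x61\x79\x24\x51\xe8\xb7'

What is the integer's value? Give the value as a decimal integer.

In little-endian order the low byte comes first in memory.
Reassemble most-significant byte first: B7 E8 51 24 79 61 C2 3F → 0xB7E851247961C23F.
Top bit is set, so as a signed 64-bit value this is 0xB7E851247961C23F − 2^64 = -5194812953074744769.

-5194812953074744769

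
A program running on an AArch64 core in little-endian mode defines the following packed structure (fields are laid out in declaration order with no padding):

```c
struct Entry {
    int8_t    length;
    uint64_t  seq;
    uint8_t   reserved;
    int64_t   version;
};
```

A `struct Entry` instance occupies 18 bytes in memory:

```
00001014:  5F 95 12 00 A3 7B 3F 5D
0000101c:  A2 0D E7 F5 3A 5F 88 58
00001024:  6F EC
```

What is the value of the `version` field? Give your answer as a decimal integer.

-1409810815607179801

`version` follows `length` (1 B), `seq` (8 B), `reserved` (1 B), so it starts at offset 1 + 8 + 1 = 10 and occupies 8 bytes.
Bytes at offsets 10..17: E7 F5 3A 5F 88 58 6F EC.
Little-endian: lowest address holds the least-significant byte.
Reassemble most-significant byte first: EC 6F 58 88 5F 3A F5 E7 → 0xEC6F58885F3AF5E7.
Top bit is set, so as a signed 64-bit value this is 0xEC6F58885F3AF5E7 − 2^64 = -1409810815607179801.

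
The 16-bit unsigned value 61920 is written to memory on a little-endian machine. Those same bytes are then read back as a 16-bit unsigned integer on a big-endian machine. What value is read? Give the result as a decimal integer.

57585

61920 in 16-bit hexadecimal is 0xF1E0.
Stored little-endian, the bytes at ascending addresses are E0 F1.
Read back as big-endian, the last byte is least significant, giving 0xE0F1.
0xE0F1 = 57585.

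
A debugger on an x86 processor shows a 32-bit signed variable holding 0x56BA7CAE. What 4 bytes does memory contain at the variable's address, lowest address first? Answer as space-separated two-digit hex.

AE 7C BA 56

Split into bytes (most-significant first): 56 BA 7C AE.
In little-endian order the low byte comes first in memory.
So at ascending addresses the bytes are AE 7C BA 56.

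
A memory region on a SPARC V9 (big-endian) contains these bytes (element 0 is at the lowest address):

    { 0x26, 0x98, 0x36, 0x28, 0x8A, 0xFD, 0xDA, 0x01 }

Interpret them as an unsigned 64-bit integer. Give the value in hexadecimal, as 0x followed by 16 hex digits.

Big-endian: lowest address holds the most-significant byte.
The bytes are already most-significant first: 0x269836288AFDDA01.

0x269836288AFDDA01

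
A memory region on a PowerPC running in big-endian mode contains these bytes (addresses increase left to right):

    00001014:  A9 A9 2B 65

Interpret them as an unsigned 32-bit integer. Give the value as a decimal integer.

2846436197

Big-endian stores the most-significant byte at the lowest address.
The bytes are already most-significant first: 0xA9A92B65.
0xA9A92B65 = 2846436197.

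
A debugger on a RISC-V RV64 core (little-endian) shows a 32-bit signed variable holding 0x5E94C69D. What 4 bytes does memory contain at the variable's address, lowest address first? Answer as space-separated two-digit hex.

Split into bytes (most-significant first): 5E 94 C6 9D.
Little-endian stores the least-significant byte at the lowest address.
So at ascending addresses the bytes are 9D C6 94 5E.

9D C6 94 5E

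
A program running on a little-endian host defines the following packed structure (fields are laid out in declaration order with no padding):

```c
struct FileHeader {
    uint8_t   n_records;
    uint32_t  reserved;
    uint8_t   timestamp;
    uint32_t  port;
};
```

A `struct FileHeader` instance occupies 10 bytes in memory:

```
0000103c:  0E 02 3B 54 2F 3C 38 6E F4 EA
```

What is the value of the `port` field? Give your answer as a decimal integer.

`port` follows `n_records` (1 B), `reserved` (4 B), `timestamp` (1 B), so it starts at offset 1 + 4 + 1 = 6 and occupies 4 bytes.
Bytes at offsets 6..9: 38 6E F4 EA.
Little-endian stores the least-significant byte at the lowest address.
Reassemble most-significant byte first: EA F4 6E 38 → 0xEAF46E38.
0xEAF46E38 = 3941887544.

3941887544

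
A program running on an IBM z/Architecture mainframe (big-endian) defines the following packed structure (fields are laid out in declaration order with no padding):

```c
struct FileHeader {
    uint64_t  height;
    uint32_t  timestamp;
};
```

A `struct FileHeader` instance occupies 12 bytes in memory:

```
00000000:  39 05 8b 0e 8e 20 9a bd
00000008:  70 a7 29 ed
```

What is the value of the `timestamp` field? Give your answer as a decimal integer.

1890003437

`timestamp` follows `height` (8 bytes), so it starts at byte offset 8 and occupies 4 bytes.
Bytes at offsets 8..11: 70 A7 29 ED.
In big-endian order the high byte comes first in memory.
The bytes are already most-significant first: 0x70A729ED.
0x70A729ED = 1890003437.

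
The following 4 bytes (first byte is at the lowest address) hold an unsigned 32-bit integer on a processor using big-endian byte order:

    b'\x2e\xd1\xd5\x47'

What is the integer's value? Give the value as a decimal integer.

785503559

Big-endian stores the most-significant byte at the lowest address.
The bytes are already most-significant first: 0x2ED1D547.
0x2ED1D547 = 785503559.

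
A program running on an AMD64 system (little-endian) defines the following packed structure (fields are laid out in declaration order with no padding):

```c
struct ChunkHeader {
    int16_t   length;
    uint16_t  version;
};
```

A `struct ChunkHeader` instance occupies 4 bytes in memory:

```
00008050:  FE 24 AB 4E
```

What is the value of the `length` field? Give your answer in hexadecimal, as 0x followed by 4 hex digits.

`length` is the first field, at byte offset 0, occupying 2 bytes.
Bytes at offsets 0..1: FE 24.
Little-endian: lowest address holds the least-significant byte.
Reassemble most-significant byte first: 24 FE → 0x24FE.

0x24FE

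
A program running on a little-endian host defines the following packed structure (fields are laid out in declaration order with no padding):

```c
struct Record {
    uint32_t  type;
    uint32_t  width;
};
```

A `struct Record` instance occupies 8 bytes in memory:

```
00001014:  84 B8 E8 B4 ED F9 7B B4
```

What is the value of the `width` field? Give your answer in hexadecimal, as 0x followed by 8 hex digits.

0xB47BF9ED

`width` follows `type` (4 bytes), so it starts at byte offset 4 and occupies 4 bytes.
Bytes at offsets 4..7: ED F9 7B B4.
Little-endian: lowest address holds the least-significant byte.
Reassemble most-significant byte first: B4 7B F9 ED → 0xB47BF9ED.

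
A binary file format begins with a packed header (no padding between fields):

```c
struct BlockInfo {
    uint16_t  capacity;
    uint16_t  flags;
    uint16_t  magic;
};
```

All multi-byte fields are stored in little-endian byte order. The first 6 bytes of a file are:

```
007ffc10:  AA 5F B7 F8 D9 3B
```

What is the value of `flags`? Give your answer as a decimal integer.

63671

`flags` follows `capacity` (2 bytes), so it starts at byte offset 2 and occupies 2 bytes.
Bytes at offsets 2..3: B7 F8.
Little-endian: lowest address holds the least-significant byte.
Reassemble most-significant byte first: F8 B7 → 0xF8B7.
0xF8B7 = 63671.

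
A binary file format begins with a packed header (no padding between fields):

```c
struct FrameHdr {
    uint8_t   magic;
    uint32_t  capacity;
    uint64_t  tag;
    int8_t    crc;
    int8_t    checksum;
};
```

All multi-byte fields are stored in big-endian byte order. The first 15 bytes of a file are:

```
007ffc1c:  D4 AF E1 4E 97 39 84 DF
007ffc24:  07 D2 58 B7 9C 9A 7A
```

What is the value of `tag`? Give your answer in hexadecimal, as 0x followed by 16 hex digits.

0x3984DF07D258B79C

`tag` follows `magic` (1 B), `capacity` (4 B), so it starts at offset 1 + 4 = 5 and occupies 8 bytes.
Bytes at offsets 5..12: 39 84 DF 07 D2 58 B7 9C.
In big-endian order the high byte comes first in memory.
The bytes are already most-significant first: 0x3984DF07D258B79C.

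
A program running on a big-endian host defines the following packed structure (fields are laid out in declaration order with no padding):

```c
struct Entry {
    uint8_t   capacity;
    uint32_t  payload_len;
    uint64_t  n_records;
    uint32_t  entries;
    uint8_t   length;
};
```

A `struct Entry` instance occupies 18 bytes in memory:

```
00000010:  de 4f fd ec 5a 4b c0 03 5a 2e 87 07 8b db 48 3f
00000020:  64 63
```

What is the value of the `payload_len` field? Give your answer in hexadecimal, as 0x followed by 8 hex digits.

`payload_len` follows `capacity` (1 byte), so it starts at byte offset 1 and occupies 4 bytes.
Bytes at offsets 1..4: 4F FD EC 5A.
In big-endian order the high byte comes first in memory.
The bytes are already most-significant first: 0x4FFDEC5A.

0x4FFDEC5A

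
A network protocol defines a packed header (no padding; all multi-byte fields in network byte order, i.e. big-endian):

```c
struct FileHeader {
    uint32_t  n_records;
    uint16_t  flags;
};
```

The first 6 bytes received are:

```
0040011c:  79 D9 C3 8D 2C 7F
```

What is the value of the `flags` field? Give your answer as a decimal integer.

11391

`flags` follows `n_records` (4 bytes), so it starts at byte offset 4 and occupies 2 bytes.
Bytes at offsets 4..5: 2C 7F.
Big-endian: lowest address holds the most-significant byte.
The bytes are already most-significant first: 0x2C7F.
0x2C7F = 11391.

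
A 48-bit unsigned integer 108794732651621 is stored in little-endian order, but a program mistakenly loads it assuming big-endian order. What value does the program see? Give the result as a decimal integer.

108794732651621 in 48-bit hexadecimal is 0x62F2BF64A465.
Stored little-endian, the bytes at ascending addresses are 65 A4 64 BF F2 62.
Read back as big-endian, the last byte is least significant, giving 0x65A464BFF262.
0x65A464BFF262 = 111756739342946.

111756739342946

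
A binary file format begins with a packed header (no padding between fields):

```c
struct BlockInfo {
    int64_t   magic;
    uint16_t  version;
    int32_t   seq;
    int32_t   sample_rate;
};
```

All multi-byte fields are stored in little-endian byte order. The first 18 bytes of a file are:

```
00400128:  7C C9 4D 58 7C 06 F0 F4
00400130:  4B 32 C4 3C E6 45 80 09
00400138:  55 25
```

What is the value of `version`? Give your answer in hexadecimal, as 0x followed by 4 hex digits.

0x324B

`version` follows `magic` (8 bytes), so it starts at byte offset 8 and occupies 2 bytes.
Bytes at offsets 8..9: 4B 32.
Little-endian: lowest address holds the least-significant byte.
Reassemble most-significant byte first: 32 4B → 0x324B.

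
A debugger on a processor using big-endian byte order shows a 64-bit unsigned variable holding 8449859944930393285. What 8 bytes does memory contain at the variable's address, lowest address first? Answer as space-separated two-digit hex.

8449859944930393285 in hexadecimal, padded to 64 bits, is 0x7543EED9C360BCC5.
Split into bytes (most-significant first): 75 43 EE D9 C3 60 BC C5.
Big-endian stores the most-significant byte at the lowest address.
So the memory order matches the most-significant-first order: 75 43 EE D9 C3 60 BC C5.

75 43 EE D9 C3 60 BC C5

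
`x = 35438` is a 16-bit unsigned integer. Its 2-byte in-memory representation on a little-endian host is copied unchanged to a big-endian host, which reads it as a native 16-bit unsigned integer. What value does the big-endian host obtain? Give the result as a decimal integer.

35438 in 16-bit hexadecimal is 0x8A6E.
Stored little-endian, the bytes at ascending addresses are 6E 8A.
Read back as big-endian, the last byte is least significant, giving 0x6E8A.
0x6E8A = 28298.

28298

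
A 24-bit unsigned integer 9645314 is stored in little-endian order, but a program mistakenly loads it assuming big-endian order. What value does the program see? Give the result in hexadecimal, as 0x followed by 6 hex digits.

0x022D93

9645314 in 24-bit hexadecimal is 0x932D02.
Stored little-endian, the bytes at ascending addresses are 02 2D 93.
Read back as big-endian, the last byte is least significant, giving 0x022D93.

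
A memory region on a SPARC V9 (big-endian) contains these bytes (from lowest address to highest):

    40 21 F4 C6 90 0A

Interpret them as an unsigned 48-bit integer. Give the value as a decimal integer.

Big-endian: lowest address holds the most-significant byte.
The bytes are already most-significant first: 0x4021F4C6900A.
0x4021F4C6900A = 70514584752138.

70514584752138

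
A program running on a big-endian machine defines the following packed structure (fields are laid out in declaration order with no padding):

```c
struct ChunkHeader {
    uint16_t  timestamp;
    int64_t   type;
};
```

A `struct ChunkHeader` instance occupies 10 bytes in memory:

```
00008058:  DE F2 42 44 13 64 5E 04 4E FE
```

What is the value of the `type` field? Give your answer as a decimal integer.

`type` follows `timestamp` (2 bytes), so it starts at byte offset 2 and occupies 8 bytes.
Bytes at offsets 2..9: 42 44 13 64 5E 04 4E FE.
Big-endian stores the most-significant byte at the lowest address.
The bytes are already most-significant first: 0x424413645E044EFE.
0x424413645E044EFE = 4774962826714566398.

4774962826714566398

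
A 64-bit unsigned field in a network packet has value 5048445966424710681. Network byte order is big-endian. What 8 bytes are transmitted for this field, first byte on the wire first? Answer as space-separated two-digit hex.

5048445966424710681 in hexadecimal, padded to 64 bits, is 0x460FAEDBD07F9E19.
Split into bytes (most-significant first): 46 0F AE DB D0 7F 9E 19.
Big-endian stores the most-significant byte at the lowest address.
So the memory order matches the most-significant-first order: 46 0F AE DB D0 7F 9E 19.

46 0F AE DB D0 7F 9E 19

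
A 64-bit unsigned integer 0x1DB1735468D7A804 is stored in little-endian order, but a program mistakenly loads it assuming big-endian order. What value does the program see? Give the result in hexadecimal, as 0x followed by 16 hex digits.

0x04A8D7685473B11D

Stored little-endian, the bytes at ascending addresses are 04 A8 D7 68 54 73 B1 1D.
Read back as big-endian, the last byte is least significant, giving 0x04A8D7685473B11D.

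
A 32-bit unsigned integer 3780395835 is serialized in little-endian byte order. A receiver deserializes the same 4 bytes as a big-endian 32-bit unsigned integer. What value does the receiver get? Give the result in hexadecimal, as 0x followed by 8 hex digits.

0x3B4354E1

3780395835 in 32-bit hexadecimal is 0xE154433B.
Stored little-endian, the bytes at ascending addresses are 3B 43 54 E1.
Read back as big-endian, the last byte is least significant, giving 0x3B4354E1.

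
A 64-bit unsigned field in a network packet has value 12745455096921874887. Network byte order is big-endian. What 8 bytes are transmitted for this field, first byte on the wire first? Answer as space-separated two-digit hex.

B0 E0 F3 E1 E0 B8 61 C7

12745455096921874887 in hexadecimal, padded to 64 bits, is 0xB0E0F3E1E0B861C7.
Split into bytes (most-significant first): B0 E0 F3 E1 E0 B8 61 C7.
In big-endian order the high byte comes first in memory.
So the memory order matches the most-significant-first order: B0 E0 F3 E1 E0 B8 61 C7.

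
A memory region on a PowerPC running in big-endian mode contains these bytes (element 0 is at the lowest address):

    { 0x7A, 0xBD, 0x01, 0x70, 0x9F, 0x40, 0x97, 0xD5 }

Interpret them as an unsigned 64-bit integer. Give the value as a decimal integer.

Big-endian stores the most-significant byte at the lowest address.
The bytes are already most-significant first: 0x7ABD01709F4097D5.
0x7ABD01709F4097D5 = 8844226826445297621.

8844226826445297621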